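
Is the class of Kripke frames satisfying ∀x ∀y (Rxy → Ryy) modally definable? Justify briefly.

Yes: it is shift-reflexivity, defined by the T□ schema □(□q → q).
Suppose □(□q→q) is valid. Take Rxy and set V(q)={w : Ryw}. Then at y, □q holds; since □(□q→q) at x, □q→q at y, so q at y, i.e. Ryy.

Yes, by □(□q → q)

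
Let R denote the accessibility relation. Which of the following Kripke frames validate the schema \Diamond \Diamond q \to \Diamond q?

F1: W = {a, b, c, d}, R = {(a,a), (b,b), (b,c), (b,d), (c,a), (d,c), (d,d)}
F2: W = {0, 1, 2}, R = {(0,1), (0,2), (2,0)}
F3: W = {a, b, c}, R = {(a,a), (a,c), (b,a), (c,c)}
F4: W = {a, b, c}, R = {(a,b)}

F4

Frame correspondent (Sahlqvist): \forall x \forall y (x R^2 y \to \exists w (y = w \wedge xRw)) — i.e. a generalized confluence (Geach) condition.
F1: fails — bR²a but no w with a=w and bRw.
F2: fails — 0R²0 but no w with 0=w and 0Rw.
F3: fails — bR²c but no w with c=w and bRw.
F4: holds.
Valid on: F4.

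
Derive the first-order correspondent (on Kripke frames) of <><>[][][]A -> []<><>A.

This is a Sahlqvist (Geach-type) schema ◇^2□^3A → □^1◇^2A.
Minimal-valuation argument: fix x; take any y with xR^2y and any z with xR^1z. Set V(A) to the set of worlds R-reachable from y in exactly 3 steps. Then □^3A holds at y, so the antecedent holds at x; validity forces ◇^2A at z, giving a w with zR^2w and yR^3w.
First-order correspondent: forall x forall y forall z ((x R^2 y & xRz) -> exists w (y R^3 w & z R^2 w)).

forall x forall y forall z ((x R^2 y & xRz) -> exists w (y R^3 w & z R^2 w))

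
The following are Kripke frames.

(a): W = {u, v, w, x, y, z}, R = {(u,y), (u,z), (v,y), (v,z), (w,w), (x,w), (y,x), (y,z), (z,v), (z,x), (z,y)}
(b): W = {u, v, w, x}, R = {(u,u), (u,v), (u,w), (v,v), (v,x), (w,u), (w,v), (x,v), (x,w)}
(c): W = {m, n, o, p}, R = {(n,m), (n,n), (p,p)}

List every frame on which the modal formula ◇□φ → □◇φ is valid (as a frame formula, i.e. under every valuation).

This is the axiom for convergence; its first-order frame correspondent is ∀x ∀y ∀z (Rxy ∧ Rxz → ∃w (Ryw ∧ Rzw)).
(a): fails — Ryx and Ryz but x and z have no common successor.
(b): satisfies the condition.
(c): fails — Rnn and Rnm but n and m have no common successor.

(b)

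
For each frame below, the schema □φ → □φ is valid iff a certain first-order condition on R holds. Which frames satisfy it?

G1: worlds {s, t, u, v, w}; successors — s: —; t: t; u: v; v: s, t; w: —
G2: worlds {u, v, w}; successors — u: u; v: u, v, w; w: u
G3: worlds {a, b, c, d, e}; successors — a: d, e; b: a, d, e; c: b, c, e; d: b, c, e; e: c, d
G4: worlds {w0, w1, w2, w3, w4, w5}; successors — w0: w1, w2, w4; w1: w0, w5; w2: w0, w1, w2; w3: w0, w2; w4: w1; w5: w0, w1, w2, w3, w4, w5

Frame correspondent (Sahlqvist): ∀x ∀z (xRz → ∃w (xRw ∧ z = w)) — i.e. a generalized confluence (Geach) condition.
G1: ✓.
G2: ✓.
G3: ✓.
G4: ✓.

G1, G2, G3, G4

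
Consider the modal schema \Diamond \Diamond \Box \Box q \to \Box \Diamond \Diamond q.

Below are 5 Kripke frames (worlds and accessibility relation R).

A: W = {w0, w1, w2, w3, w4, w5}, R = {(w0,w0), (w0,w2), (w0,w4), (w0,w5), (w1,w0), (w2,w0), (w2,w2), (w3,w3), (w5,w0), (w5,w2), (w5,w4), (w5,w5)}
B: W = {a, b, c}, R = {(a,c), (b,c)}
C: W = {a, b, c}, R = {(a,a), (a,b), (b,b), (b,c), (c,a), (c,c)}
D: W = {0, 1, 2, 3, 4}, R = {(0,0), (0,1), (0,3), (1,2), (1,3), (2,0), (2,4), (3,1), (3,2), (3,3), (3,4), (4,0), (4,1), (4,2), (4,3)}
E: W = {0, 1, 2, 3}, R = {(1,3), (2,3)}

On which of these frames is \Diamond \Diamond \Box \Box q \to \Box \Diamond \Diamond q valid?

Frame correspondent (Sahlqvist): \forall x \forall y \forall z ((x R^2 y \wedge xRz) \to \exists w (y R^2 w \wedge z R^2 w)) — i.e. a generalized confluence (Geach) condition.
A: fails — w0R²w0, w0Rw4 but no w with w0R²w and w4R²w.
B: ✓.
C: ✓.
D: ✓.
E: ✓.
Valid on: B, C, D, E.

B, C, D, E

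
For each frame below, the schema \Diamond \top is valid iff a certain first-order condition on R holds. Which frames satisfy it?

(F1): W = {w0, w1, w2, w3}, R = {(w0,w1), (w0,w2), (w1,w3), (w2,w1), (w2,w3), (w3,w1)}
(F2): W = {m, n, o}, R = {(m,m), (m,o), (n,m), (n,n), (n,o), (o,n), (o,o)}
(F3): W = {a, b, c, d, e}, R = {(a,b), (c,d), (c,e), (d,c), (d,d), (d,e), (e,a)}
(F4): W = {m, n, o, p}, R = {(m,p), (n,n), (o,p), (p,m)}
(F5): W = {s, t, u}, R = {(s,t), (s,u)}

This is the axiom for seriality; its first-order frame correspondent is \forall x \exists y Rxy.
(F1): ✓.
(F2): ✓.
(F3): fails — world b has no successor.
(F4): ✓.
(F5): fails — world t has no successor.
Valid on: (F1), (F2), (F4).

(F1), (F2), (F4)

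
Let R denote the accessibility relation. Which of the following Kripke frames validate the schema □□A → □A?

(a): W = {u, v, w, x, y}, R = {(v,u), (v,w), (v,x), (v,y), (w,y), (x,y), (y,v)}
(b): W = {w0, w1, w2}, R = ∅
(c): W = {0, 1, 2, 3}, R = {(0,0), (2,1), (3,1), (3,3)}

The schema corresponds to density: ∀x ∀y (Rxy → ∃z (Rxz ∧ Rzy)).
(a): fails — Rvw but no z with Rvz and Rzw.
(b): satisfies the condition.
(c): fails — R21 but no z with R2z and Rz1.
Valid on: (b).

(b)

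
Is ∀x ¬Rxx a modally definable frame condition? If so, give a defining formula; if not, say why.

Not definable by any modal formula

If a class were modally definable it would be closed under surjective bounded morphisms (Goldblatt–Thomason).
The 3-cycle (worlds w0,w1,w2 with w0→w1→w2→w0) is irreflexive, and the map sending every world to a single reflexive point • is a surjective bounded morphism (forth: every edge maps to (•,•); back: every world has a successor). So any modal formula valid on the 3-cycle is also valid on the reflexive point, which is not irreflexive.
Hence irreflexivity is not modally definable.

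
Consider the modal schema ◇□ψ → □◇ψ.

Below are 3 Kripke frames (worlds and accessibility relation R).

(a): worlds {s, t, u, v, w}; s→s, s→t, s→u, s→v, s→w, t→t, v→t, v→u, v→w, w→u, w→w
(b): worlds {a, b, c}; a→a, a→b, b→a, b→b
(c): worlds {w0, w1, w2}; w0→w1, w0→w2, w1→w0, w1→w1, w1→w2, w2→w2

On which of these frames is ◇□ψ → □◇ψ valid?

This is the axiom for convergence; its first-order frame correspondent is ∀x ∀y ∀z (Rxy ∧ Rxz → ∃w (Ryw ∧ Rzw)).
(a): fails — Rsv and Rsu but v and u have no common successor.
(b): satisfies the condition.
(c): satisfies the condition.

(b), (c)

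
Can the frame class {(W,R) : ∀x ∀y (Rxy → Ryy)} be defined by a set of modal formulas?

Definable; □(□r → r) defines it

This is a Sahlqvist condition; the T□ axiom □(□r → r) defines it.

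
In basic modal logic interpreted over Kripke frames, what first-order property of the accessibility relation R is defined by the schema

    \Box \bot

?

□⊥ is valid iff no world has any successor (otherwise □⊥ fails at any world with one).

Emptiness of R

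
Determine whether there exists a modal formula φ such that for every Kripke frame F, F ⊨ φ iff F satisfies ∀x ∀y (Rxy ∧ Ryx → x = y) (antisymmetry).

No

If a class were modally definable it would be closed under surjective bounded morphisms (Goldblatt–Thomason).
The 4-cycle (worlds s,t,u,v with s→t→u→v→s) is antisymmetric. Sending even-indexed worlds to a and odd-indexed worlds to b is a surjective bounded morphism onto the two-world frame with a↔b, which is not antisymmetric.
So no modal formula (or set of formulas) defines exactly the antisymmetric frames.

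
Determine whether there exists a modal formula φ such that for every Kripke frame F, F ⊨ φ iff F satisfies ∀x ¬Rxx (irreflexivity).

If a class were modally definable it would be closed under surjective bounded morphisms (Goldblatt–Thomason).
The 2-cycle (worlds s,t with s→t→s) is irreflexive, and the map sending every world to a single reflexive point • is a surjective bounded morphism (forth: every edge maps to (•,•); back: every world has a successor). So any modal formula valid on the 2-cycle is also valid on the reflexive point, which is not irreflexive.
So no modal formula (or set of formulas) defines exactly the irreflexive frames.

Not definable by any modal formula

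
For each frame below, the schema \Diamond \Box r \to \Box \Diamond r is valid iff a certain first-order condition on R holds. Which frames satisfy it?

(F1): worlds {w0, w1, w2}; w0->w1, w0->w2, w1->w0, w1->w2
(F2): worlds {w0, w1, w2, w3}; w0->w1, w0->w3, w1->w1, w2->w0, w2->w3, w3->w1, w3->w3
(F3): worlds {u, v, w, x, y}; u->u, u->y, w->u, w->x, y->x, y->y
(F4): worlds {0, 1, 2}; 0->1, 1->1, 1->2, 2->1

Frame correspondent (Sahlqvist): \forall x \forall y \forall z (Rxy \wedge Rxz \to \exists w (Ryw \wedge Rzw)) — i.e. convergence.
(F1): fails — Rw0w1 and Rw0w2 but w1 and w2 have no common successor.
(F2): holds.
(F3): fails — Rwu and Rwx but u and x have no common successor.
(F4): holds.
Valid on: (F2), (F4).

(F2), (F4)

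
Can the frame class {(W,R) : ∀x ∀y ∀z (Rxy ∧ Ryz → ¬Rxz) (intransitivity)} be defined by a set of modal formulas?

Modal frame validity is preserved under surjective bounded morphisms.
The 5-cycle (worlds s,t,u,v,w with s→t→u→v→w→s) is intransitive. Mapping every world to a single reflexive point • is a surjective bounded morphism; the reflexive point is not intransitive (R••∧R•• but R••).
Hence intransitivity is not modally definable.

Not modally definable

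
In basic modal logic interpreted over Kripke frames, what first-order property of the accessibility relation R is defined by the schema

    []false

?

Emptiness of R

□⊥ is valid iff no world has any successor (otherwise □⊥ fails at any world with one).
Conversely, on a frame with emptiness of R the schema holds at every world under every valuation.
So the correspondent is emptiness of R.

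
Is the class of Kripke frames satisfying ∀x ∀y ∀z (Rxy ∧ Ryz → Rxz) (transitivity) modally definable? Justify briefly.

This is a Sahlqvist condition; the 4 axiom □p → □□p defines it.
Suppose □p→□□p is valid. Take Rxy, Ryz and set V(p)={w : Rxw}. Then □p at x, so □□p at x, so □p at y, so p at z, i.e. Rxz.

Yes — defined by □p → □□p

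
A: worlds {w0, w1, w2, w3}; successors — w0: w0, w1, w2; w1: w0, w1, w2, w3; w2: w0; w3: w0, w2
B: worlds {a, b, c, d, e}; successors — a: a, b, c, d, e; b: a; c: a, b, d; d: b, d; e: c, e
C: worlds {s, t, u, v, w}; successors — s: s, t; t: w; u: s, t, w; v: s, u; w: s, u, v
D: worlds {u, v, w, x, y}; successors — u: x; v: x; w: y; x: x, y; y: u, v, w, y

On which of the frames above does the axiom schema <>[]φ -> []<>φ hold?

The schema corresponds to convergence: forall x forall y forall z (Rxy & Rxz -> exists w (Ryw & Rzw)).
A: satisfies the condition.
B: fails — Rab and Rae but b and e have no common successor.
C: fails — Rss and Rst but s and t have no common successor.
D: fails — Ryy and Ryv but y and v have no common successor.

A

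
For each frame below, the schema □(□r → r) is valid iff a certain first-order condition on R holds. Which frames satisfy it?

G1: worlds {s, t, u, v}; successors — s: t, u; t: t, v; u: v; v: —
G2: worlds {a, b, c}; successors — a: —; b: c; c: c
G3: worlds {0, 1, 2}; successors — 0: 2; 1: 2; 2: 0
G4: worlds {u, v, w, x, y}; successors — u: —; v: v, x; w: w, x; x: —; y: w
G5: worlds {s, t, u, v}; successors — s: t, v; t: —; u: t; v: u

The schema corresponds to shift-reflexivity: ∀x ∀y (Rxy → Ryy).
G1: fails — Ruv but not Rvv.
G2: satisfies the condition.
G3: fails — R12 but not R22.
G4: fails — Rwx but not Rxx.
G5: fails — Rvu but not Ruu.
Valid on: G2.

G2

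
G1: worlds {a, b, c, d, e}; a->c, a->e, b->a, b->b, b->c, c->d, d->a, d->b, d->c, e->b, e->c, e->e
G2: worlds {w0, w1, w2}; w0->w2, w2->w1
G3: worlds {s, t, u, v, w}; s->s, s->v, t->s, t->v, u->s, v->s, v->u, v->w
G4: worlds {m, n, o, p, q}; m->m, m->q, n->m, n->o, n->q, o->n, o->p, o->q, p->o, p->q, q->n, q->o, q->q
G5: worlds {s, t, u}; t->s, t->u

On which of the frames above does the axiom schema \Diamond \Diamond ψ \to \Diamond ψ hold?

The schema corresponds to transitivity: \forall x \forall y \forall z (Rxy \wedge Ryz \to Rxz).
G1: fails — Rbc and Rcd but not Rbd.
G2: fails — Rw0w2 and Rw2w1 but not Rw0w1.
G3: fails — Rtv and Rvw but not Rtw.
G4: fails — Ron and Rno but not Roo.
G5: satisfies the condition.
Valid on: G5.

G5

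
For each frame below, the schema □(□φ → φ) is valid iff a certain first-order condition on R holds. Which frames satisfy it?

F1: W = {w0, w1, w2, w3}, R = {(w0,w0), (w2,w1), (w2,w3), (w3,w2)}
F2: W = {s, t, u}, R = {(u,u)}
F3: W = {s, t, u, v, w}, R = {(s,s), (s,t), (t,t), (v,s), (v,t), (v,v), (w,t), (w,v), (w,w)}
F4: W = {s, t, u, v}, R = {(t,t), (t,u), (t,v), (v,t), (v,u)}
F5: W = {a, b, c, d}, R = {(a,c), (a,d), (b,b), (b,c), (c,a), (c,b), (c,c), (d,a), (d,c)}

F2, F3

This is the axiom for shift-reflexivity; its first-order frame correspondent is ∀x ∀y (Rxy → Ryy).
F1: fails — Rw3w2 but not Rw2w2.
F2: satisfies the condition.
F3: satisfies the condition.
F4: fails — Rtv but not Rvv.
F5: fails — Rca but not Raa.
Valid on: F2, F3.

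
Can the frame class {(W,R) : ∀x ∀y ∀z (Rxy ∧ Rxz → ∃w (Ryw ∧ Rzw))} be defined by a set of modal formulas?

Yes — defined by ◇□q → □◇q

The condition is convergence. A defining modal formula is ◇□q → □◇q.
Suppose ◇□q→□◇q is valid. Take Rxy, Rxz and set V(q)={w : Ryw}. Then □q at y so ◇□q at x, so □◇q at x, so ◇q at z, giving w with Rzw and Ryw.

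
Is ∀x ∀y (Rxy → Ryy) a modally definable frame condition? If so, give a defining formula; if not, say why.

Definable; □(□r → r) defines it

This is a Sahlqvist condition; the T□ axiom □(□r → r) defines it.
Suppose □(□r→r) is valid. Take Rxy and set V(r)={w : Ryw}. Then at y, □r holds; since □(□r→r) at x, □r→r at y, so r at y, i.e. Ryy.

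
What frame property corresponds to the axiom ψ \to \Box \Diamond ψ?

symmetry: \forall x \forall y (Rxy \to Ryx)

Suppose ψ→□◇ψ is valid. Take Rxy and set V(ψ)={x}. Then ψ at x, so □◇ψ at x, so ◇ψ at y, so some z with Ryz has ψ; z=x, i.e. Ryx.
Conversely, on a frame with symmetry the schema holds at every world under every valuation.
Frame condition: \forall x \forall y (Rxy \to Ryx).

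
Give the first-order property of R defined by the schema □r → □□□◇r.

This is a Sahlqvist (Geach-type) schema ◇^0□^1r → □^3◇^1r.
Minimal-valuation argument: fix x; take any y with xR^0y and any z with xR^3z. Set V(r) to the set of worlds R-reachable from y in exactly 1 step. Then □^1r holds at y, so the antecedent holds at x; validity forces ◇^1r at z, giving a w with zR^1w and yR^1w.
First-order correspondent: ∀x ∀z (xR³z → ∃w (xRw ∧ zRw)).

∀x ∀z (xR³z → ∃w (xRw ∧ zRw))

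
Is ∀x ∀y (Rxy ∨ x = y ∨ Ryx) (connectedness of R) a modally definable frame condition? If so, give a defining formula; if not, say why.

Not definable by any modal formula

If a class were modally definable it would be closed under disjoint unions (Goldblatt–Thomason).
Take 4 disjoint single-world reflexive frames: each is trivially connected, but their disjoint union has 4 worlds with no edge between distinct components, so it is not connected.
So the class is not modally definable.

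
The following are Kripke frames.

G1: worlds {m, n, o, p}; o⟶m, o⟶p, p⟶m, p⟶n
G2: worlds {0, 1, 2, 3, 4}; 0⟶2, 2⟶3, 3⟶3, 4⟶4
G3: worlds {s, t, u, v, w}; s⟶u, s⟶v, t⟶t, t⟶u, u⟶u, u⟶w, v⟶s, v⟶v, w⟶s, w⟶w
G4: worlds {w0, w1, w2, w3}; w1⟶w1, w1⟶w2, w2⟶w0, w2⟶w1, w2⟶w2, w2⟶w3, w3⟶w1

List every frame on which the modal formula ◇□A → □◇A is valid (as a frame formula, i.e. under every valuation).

Frame correspondent (Sahlqvist): ∀x ∀y ∀z (Rxy ∧ Rxz → ∃w (Ryw ∧ Rzw)) — i.e. convergence.
G1: fails — Rom and Rom but m and m have no common successor.
G2: condition met.
G3: fails — Rsv and Rsu but v and u have no common successor.
G4: fails — Rw2w2 and Rw2w0 but w2 and w0 have no common successor.

G2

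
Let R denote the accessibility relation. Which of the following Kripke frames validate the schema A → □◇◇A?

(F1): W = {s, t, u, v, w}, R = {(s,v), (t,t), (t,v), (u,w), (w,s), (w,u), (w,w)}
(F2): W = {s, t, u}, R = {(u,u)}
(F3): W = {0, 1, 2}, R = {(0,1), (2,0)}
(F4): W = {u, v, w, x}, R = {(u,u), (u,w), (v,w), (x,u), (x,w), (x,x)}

The schema corresponds to a generalized confluence (Geach) condition: ∀x ∀z (xRz → ∃w (x = w ∧ zR²w)).
(F1): fails — sRv but no w* with s=w* and vR²w*.
(F2): condition met.
(F3): fails — 0R1 but no w with 0=w and 1R²w.
(F4): fails — uRw but no t with u=t and wR²t.

(F2)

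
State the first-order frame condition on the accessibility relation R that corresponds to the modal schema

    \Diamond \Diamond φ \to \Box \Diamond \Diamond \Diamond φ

This is a Sahlqvist (Geach-type) schema ◇^2□^0φ → □^1◇^3φ.
First-order correspondent: \forall x \forall y \forall z ((x R^2 y \wedge xRz) \to \exists w (y = w \wedge z R^3 w)).

\forall x \forall y \forall z ((x R^2 y \wedge xRz) \to \exists w (y = w \wedge z R^3 w))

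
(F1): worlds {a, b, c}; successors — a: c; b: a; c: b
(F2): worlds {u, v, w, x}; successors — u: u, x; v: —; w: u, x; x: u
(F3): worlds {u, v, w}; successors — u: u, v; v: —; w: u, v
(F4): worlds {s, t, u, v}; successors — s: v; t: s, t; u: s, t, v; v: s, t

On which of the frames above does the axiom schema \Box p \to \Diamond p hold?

This is the axiom for seriality; its first-order frame correspondent is \forall x \exists y Rxy.
(F1): condition met.
(F2): fails — world v has no successor.
(F3): fails — world v has no successor.
(F4): condition met.
Valid on: (F1), (F4).

(F1), (F4)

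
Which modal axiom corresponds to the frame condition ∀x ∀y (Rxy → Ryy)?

This is shift-reflexivity; the standard corresponding axiom is T□: □(□s → s).
Suppose □(□s→s) is valid. Take Rxy and set V(s)={w : Ryw}. Then at y, □s holds; since □(□s→s) at x, □s→s at y, so s at y, i.e. Ryy.

□(□s → s)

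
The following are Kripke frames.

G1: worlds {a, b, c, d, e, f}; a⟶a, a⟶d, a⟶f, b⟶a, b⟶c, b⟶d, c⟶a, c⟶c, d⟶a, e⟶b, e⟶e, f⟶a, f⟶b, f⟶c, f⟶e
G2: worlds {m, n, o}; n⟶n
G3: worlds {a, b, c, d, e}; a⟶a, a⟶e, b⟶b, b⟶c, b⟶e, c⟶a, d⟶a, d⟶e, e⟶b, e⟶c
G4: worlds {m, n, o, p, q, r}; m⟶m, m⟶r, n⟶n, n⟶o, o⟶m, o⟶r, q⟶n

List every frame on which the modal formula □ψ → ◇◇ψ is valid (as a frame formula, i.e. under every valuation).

Frame correspondent (Sahlqvist): ∀x ∃w (xRw ∧ xR²w) — i.e. a generalized confluence (Geach) condition.
G1: satisfies the condition.
G2: fails — at m but no w with mRw and mR²w.
G3: satisfies the condition.
G4: fails — at p but no w with pRw and pR²w.

G1, G3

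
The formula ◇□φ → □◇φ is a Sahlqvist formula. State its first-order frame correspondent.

Suppose ◇□φ→□◇φ is valid. Take Rxy, Rxz and set V(φ)={w : Ryw}. Then □φ at y so ◇□φ at x, so □◇φ at x, so ◇φ at z, giving w with Rzw and Ryw.
Conversely, any frame satisfying ∀x ∀y ∀z (Rxy ∧ Rxz → ∃w (Ryw ∧ Rzw)) validates the schema.
So the correspondent is convergence.

convergence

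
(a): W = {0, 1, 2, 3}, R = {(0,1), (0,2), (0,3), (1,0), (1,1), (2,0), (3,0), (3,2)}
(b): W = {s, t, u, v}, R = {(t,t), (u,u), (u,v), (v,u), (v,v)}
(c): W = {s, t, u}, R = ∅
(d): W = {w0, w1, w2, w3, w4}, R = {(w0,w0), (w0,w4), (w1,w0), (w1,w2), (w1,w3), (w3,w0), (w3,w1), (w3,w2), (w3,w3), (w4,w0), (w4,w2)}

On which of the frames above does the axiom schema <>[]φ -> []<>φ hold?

This is the axiom for convergence; its first-order frame correspondent is forall x forall y forall z (Rxy & Rxz -> exists w (Ryw & Rzw)).
(a): fails — R32 and R30 but 2 and 0 have no common successor.
(b): condition met.
(c): condition met.
(d): fails — Rw1w2 and Rw1w2 but w2 and w2 have no common successor.

(b), (c)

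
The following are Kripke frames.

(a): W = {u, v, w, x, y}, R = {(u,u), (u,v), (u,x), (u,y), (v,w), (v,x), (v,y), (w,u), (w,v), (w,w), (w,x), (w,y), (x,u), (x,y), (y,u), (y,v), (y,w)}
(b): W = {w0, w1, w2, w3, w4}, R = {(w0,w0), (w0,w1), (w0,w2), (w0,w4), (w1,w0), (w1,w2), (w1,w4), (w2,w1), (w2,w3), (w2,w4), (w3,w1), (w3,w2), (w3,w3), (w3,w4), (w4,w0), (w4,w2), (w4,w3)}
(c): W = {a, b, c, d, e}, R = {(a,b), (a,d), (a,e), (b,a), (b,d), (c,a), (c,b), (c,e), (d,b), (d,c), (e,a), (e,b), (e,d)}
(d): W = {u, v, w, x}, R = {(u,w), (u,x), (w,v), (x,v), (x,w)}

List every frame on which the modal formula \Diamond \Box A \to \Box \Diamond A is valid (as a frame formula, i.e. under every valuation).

Frame correspondent (Sahlqvist): \forall x \forall y \forall z (Rxy \wedge Rxz \to \exists w (Ryw \wedge Rzw)) — i.e. convergence.
(a): condition met.
(b): condition met.
(c): fails — Rab and Rad but b and d have no common successor.
(d): fails — Rwv and Rwv but v and v have no common successor.
Valid on: (a), (b).

(a), (b)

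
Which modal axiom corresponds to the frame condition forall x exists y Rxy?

This is seriality; the standard corresponding axiom is D: □s → ◇s.
Suppose □s→◇s is valid. At any x set V(s)=W. Then □s at x, so ◇s at x, so x has a successor.

□s → ◇s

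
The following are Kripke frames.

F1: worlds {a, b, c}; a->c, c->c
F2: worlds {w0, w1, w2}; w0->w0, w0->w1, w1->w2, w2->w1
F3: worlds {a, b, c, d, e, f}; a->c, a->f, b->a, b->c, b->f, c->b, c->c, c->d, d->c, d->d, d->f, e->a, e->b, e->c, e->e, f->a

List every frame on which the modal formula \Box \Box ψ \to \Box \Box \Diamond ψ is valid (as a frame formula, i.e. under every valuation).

F1

Frame correspondent (Sahlqvist): \forall x \forall z (x R^2 z \to \exists w (x R^2 w \wedge zRw)) — i.e. a generalized confluence (Geach) condition.
F1: ✓.
F2: fails — w1R²w1 but no w with w1R²w and w1Rw.
F3: fails — fR²f but no w with fR²w and fRw.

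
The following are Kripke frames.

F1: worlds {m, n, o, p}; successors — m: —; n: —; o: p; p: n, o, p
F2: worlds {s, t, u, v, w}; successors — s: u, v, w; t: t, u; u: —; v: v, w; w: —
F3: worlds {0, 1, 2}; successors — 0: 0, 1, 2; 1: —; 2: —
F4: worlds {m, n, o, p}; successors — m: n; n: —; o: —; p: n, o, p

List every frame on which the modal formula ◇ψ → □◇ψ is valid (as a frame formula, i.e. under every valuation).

The schema corresponds to the Euclidean property: ∀x ∀y ∀z (Rxy ∧ Rxz → Ryz).
F1: fails — Rpn and Rpn but not Rnn.
F2: fails — Rsv and Rsu but not Rvu.
F3: fails — R01 and R00 but not R10.
F4: fails — Rmn and Rmn but not Rnn.
Valid on no frame.

none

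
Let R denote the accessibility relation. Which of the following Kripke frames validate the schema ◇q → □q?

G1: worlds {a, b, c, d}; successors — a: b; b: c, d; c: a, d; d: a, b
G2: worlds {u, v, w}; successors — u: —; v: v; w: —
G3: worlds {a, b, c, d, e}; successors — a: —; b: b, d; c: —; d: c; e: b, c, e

G2

Frame correspondent (Sahlqvist): ∀x ∀y ∀z (Rxy ∧ Rxz → y = z) — i.e. partial functionality.
G1: fails — b sees both c and d.
G2: ✓.
G3: fails — b sees both b and d.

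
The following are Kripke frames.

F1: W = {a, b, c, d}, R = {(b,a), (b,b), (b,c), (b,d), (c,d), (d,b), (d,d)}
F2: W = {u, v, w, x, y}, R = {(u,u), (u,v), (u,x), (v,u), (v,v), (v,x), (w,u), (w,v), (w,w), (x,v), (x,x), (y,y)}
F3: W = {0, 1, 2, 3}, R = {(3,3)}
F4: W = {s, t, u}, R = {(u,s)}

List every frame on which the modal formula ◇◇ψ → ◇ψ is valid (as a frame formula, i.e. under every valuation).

The schema corresponds to transitivity: ∀x ∀y ∀z (Rxy ∧ Ryz → Rxz).
F1: fails — Rcd and Rdb but not Rcb.
F2: fails — Rwu and Rux but not Rwx.
F3: condition met.
F4: condition met.

F3, F4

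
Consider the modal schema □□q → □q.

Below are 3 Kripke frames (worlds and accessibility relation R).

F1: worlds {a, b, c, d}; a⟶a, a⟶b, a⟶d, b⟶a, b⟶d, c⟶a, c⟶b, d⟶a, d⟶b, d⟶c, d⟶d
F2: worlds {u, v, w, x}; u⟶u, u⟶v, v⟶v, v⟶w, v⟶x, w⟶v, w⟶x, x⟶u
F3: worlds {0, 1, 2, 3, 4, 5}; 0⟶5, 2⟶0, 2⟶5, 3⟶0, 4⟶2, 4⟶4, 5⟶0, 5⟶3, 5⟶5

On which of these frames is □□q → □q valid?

F1, F2

This is the axiom for density; its first-order frame correspondent is ∀x ∀y (Rxy → ∃z (Rxz ∧ Rzy)).
F1: satisfies the condition.
F2: satisfies the condition.
F3: fails — R30 but no z with R3z and Rz0.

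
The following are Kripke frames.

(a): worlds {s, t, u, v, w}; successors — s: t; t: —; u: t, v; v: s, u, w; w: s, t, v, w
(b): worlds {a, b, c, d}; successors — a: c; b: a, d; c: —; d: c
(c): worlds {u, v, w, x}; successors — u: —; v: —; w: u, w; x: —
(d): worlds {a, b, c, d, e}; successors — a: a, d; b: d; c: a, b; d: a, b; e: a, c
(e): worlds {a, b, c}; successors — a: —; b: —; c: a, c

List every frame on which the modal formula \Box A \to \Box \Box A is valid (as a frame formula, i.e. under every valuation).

Frame correspondent (Sahlqvist): \forall x \forall y \forall z (Rxy \wedge Ryz \to Rxz) — i.e. transitivity.
(a): fails — Ruv and Rvw but not Ruw.
(b): fails — Rba and Rac but not Rbc.
(c): holds.
(d): fails — Rea and Rad but not Red.
(e): holds.

(c), (e)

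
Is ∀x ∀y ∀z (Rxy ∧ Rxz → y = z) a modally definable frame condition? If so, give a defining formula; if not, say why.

Yes — defined by ◇p → □p

This is a Sahlqvist condition; the CD axiom ◇p → □p defines it.
Suppose ◇p→□p is valid. Take Rxy, Rxz and set V(p)={y}. Then ◇p at x, so □p at x, so p at z, i.e. z=y.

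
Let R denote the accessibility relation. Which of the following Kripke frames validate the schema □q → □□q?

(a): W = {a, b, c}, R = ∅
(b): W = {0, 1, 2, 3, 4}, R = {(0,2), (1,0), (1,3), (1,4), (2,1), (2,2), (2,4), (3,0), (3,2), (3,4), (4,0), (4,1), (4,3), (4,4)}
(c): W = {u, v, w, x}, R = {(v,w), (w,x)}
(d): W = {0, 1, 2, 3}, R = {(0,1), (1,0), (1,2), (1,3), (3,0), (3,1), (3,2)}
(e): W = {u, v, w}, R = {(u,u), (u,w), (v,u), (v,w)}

Frame correspondent (Sahlqvist): ∀x ∀y ∀z (Rxy ∧ Ryz → Rxz) — i.e. transitivity.
(a): condition met.
(b): fails — R10 and R02 but not R12.
(c): fails — Rvw and Rwx but not Rvx.
(d): fails — R10 and R01 but not R11.
(e): condition met.
Valid on: (a), (e).

(a), (e)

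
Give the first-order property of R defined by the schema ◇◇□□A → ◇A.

∀x ∀y (xR²y → ∃w (yR²w ∧ xRw))

This is a Sahlqvist (Geach-type) schema ◇^2□^2A → □^0◇^1A.
First-order correspondent: ∀x ∀y (xR²y → ∃w (yR²w ∧ xRw)).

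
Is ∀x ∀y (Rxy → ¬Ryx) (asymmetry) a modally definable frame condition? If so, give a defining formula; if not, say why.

Modal frame validity is preserved under surjective bounded morphisms.
The 5-cycle (worlds w0,w1,w2,w3,w4 with w0→w1→w2→w3→w4→w0) is asymmetric. Mapping every world to a single reflexive point • is a surjective bounded morphism, and the reflexive point is not asymmetric (R•• but asymmetry requires ¬R••).
So no modal formula (or set of formulas) defines exactly the asymmetric frames.

No — not modally definable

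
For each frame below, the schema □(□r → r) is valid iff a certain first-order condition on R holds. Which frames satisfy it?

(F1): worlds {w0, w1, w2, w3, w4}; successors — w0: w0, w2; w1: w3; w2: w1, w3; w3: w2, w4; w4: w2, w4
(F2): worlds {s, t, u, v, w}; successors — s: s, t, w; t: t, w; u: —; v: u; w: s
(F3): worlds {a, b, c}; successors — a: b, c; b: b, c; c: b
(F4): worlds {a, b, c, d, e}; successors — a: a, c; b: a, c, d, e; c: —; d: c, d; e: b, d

Frame correspondent (Sahlqvist): ∀x ∀y (Rxy → Ryy) — i.e. shift-reflexivity.
(F1): fails — Rw3w2 but not Rw2w2.
(F2): fails — Rvu but not Ruu.
(F3): fails — Rbc but not Rcc.
(F4): fails — Rbc but not Rcc.

none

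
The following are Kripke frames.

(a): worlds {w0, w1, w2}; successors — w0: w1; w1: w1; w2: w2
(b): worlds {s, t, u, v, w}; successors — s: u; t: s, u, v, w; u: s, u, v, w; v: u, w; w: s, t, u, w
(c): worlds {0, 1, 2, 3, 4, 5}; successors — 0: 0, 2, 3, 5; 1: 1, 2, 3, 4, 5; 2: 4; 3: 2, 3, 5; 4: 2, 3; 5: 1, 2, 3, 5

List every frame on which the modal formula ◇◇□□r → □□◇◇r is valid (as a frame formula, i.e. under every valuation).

This is the axiom for a generalized confluence (Geach) condition; its first-order frame correspondent is ∀x ∀y ∀z ((xR²y ∧ xR²z) → ∃w (yR²w ∧ zR²w)).
(a): satisfies the condition.
(b): satisfies the condition.
(c): satisfies the condition.
Valid on: (a), (b), (c).

(a), (b), (c)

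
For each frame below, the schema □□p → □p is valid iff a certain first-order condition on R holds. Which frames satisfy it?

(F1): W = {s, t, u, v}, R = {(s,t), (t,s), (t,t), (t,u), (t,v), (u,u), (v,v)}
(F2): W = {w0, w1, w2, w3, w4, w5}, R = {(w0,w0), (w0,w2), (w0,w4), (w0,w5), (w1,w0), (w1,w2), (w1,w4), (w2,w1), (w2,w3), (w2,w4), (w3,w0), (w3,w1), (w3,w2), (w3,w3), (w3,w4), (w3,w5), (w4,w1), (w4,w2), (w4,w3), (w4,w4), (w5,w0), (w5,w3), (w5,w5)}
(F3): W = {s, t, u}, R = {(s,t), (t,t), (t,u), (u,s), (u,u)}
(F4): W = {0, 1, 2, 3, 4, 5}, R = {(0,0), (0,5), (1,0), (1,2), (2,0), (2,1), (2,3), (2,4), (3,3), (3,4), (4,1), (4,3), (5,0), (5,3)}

This is the axiom for density; its first-order frame correspondent is ∀x ∀y (Rxy → ∃z (Rxz ∧ Rzy)).
(F1): holds.
(F2): holds.
(F3): holds.
(F4): fails — R12 but no z with R1z and Rz2.
Valid on: (F1), (F2), (F3).

(F1), (F2), (F3)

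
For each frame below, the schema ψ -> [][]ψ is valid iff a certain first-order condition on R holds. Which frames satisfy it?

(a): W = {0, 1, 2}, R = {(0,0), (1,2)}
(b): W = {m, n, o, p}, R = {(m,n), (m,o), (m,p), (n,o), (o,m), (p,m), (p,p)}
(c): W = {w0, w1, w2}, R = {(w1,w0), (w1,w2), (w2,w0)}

(a)

Frame correspondent (Sahlqvist): forall x forall z (x R^2 z -> exists w (x = w & z = w)) — i.e. a generalized confluence (Geach) condition.
(a): condition met.
(b): fails — mR²o but m ≠ o.
(c): fails — w1R²w0 but w1 ≠ w0.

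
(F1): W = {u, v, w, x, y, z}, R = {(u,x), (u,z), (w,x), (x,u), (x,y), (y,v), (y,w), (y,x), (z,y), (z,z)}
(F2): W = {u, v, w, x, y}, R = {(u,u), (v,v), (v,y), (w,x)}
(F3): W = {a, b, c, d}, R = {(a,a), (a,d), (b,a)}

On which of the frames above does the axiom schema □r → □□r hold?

(F2)

Frame correspondent (Sahlqvist): ∀x ∀y ∀z (Rxy ∧ Ryz → Rxz) — i.e. transitivity.
(F1): fails — Ruz and Rzy but not Ruy.
(F2): condition met.
(F3): fails — Rba and Rad but not Rbd.
Valid on: (F2).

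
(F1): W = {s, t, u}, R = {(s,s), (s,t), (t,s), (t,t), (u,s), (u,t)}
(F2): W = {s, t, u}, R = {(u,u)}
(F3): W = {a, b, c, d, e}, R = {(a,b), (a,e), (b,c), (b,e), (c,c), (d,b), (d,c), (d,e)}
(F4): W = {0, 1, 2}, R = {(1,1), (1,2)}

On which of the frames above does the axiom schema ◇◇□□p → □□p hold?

The schema corresponds to a generalized confluence (Geach) condition: ∀x ∀y ∀z ((xR²y ∧ xR²z) → ∃w (yR²w ∧ z = w)).
(F1): ✓.
(F2): ✓.
(F3): fails — aR²c, aR²e but no w with cR²w and e=w.
(F4): fails — 1R²2, 1R²1 but no w with 2R²w and 1=w.
Valid on: (F1), (F2).

(F1), (F2)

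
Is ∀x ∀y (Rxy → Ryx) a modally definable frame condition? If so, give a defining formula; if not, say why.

This is a Sahlqvist condition; the B axiom r → □◇r defines it.
Suppose r→□◇r is valid. Take Rxy and set V(r)={x}. Then r at x, so □◇r at x, so ◇r at y, so some z with Ryz has r; z=x, i.e. Ryx.

Definable; r → □◇r defines it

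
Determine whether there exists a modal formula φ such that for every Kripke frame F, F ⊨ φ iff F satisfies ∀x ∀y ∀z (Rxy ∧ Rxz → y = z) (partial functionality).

The condition is partial functionality. A defining modal formula is ◇q → □q.

Yes — defined by ◇q → □q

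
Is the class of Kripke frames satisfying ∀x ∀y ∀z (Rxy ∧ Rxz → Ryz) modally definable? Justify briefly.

Yes, by ◇p → □◇p

This is a Sahlqvist condition; the 5 axiom ◇p → □◇p defines it.
Suppose ◇p→□◇p is valid. Take Rxy, Rxz and set V(p)={y}. Then ◇p at x, so □◇p at x, so ◇p at z, so some w with Rzw has p; w=y, i.e. Rzy. By symmetry of the argument, Ryz.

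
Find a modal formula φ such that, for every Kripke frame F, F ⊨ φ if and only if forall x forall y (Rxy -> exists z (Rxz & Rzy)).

□□r → □r

This is density; the standard corresponding axiom is C4: □□r → □r.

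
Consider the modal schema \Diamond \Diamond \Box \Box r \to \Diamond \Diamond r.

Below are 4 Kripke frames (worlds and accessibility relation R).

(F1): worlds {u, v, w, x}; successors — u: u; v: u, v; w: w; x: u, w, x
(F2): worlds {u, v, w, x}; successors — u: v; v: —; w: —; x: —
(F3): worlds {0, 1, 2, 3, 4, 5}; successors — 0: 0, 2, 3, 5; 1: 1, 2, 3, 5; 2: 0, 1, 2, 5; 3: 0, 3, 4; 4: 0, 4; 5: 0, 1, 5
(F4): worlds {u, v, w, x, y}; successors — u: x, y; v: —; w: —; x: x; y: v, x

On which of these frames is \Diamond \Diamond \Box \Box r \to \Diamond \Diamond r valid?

(F1), (F2), (F3)

The schema corresponds to a generalized confluence (Geach) condition: \forall x \forall y (x R^2 y \to \exists w (y R^2 w \wedge x R^2 w)).
(F1): condition met.
(F2): condition met.
(F3): condition met.
(F4): fails — uR²v but no t with vR²t and uR²t.
Valid on: (F1), (F2), (F3).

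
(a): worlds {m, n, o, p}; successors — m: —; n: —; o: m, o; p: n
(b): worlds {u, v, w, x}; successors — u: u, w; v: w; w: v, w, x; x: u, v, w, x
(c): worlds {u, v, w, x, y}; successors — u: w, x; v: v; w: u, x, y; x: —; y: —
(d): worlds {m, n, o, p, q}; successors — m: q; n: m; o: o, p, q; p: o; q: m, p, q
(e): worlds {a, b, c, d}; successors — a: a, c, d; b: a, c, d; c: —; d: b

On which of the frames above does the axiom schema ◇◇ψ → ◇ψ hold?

Frame correspondent (Sahlqvist): ∀x ∀y ∀z (Rxy ∧ Ryz → Rxz) — i.e. transitivity.
(a): condition met.
(b): fails — Ruw and Rwx but not Rux.
(c): fails — Rwu and Ruw but not Rww.
(d): fails — Rpo and Rop but not Rpp.
(e): fails — Rdb and Rbc but not Rdc.
Valid on: (a).

(a)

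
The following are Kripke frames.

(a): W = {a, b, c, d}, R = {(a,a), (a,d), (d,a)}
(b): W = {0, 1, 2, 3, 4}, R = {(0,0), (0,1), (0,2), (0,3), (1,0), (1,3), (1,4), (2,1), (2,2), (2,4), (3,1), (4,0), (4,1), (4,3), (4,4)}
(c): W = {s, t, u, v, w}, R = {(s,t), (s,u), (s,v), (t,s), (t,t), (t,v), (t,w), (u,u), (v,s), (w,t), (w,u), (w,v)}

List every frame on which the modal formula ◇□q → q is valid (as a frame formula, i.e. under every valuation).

(a)

This is the axiom for symmetry; its first-order frame correspondent is ∀x ∀y (Rxy → Ryx).
(a): ✓.
(b): fails — R02 but not R20.
(c): fails — Rtv but not Rvt.
Valid on: (a).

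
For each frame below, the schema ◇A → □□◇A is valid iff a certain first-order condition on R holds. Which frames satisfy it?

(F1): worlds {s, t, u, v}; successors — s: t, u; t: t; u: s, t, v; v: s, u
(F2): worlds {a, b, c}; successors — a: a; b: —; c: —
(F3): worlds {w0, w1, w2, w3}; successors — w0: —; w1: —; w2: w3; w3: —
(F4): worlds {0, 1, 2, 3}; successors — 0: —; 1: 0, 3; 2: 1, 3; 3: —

The schema corresponds to a generalized confluence (Geach) condition: ∀x ∀y ∀z ((xRy ∧ xR²z) → ∃w (y = w ∧ zRw)).
(F1): fails — sRt, sR²v but no w with t=w and vRw.
(F2): holds.
(F3): holds.
(F4): fails — 2R1, 2R²0 but no w with 1=w and 0Rw.

(F2), (F3)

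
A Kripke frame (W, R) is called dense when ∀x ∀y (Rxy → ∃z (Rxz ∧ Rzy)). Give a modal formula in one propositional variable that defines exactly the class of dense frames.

A defining formula is □□s → □s (the C4 axiom).
Suppose □□s→□s is valid. Take Rxy and set V(s)={w : xR²w}. Then □□s at x, so □s at x, so s at y, i.e. ∃z(Rxz∧Rzy).

□□s → □s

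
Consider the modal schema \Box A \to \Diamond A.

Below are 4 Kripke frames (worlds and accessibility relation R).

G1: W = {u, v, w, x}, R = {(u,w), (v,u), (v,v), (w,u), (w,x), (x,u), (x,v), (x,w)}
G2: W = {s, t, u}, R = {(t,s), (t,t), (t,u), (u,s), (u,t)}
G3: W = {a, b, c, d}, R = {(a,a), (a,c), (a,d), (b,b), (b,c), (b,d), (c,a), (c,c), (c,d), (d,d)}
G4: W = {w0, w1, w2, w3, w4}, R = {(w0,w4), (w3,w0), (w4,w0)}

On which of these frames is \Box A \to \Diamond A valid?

The schema corresponds to seriality: \forall x \exists y Rxy.
G1: ✓.
G2: fails — world s has no successor.
G3: ✓.
G4: fails — world w1 has no successor.
Valid on: G1, G3.

G1, G3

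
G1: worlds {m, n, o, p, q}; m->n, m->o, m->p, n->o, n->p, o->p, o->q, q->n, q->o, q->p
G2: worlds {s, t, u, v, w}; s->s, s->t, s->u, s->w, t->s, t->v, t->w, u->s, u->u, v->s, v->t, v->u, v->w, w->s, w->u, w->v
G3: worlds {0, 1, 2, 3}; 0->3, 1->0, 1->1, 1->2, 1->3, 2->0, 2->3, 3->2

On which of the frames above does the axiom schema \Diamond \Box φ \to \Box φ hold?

The schema corresponds to the Euclidean property: \forall x \forall y \forall z (Rxy \wedge Rxz \to Ryz).
G1: fails — Rmo and Rmo but not Roo.
G2: fails — Rsw and Rsw but not Rww.
G3: fails — R03 and R03 but not R33.
Valid on no frame.

none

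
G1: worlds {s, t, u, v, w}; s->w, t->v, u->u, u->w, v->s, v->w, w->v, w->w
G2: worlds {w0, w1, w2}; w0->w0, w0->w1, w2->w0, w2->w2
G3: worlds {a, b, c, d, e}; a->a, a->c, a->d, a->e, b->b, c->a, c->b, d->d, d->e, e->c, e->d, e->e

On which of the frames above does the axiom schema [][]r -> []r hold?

G2, G3

The schema corresponds to density: forall x forall y (Rxy -> exists z (Rxz & Rzy)).
G1: fails — Rtv but no z with Rtz and Rzv.
G2: satisfies the condition.
G3: satisfies the condition.
Valid on: G2, G3.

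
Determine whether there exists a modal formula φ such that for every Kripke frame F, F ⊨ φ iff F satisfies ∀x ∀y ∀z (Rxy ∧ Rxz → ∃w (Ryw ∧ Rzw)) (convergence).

Definable; ◇□r → □◇r defines it

Yes: it is convergence, defined by the .2 schema ◇□r → □◇r.
Suppose ◇□r→□◇r is valid. Take Rxy, Rxz and set V(r)={w : Ryw}. Then □r at y so ◇□r at x, so □◇r at x, so ◇r at z, giving w with Rzw and Ryw.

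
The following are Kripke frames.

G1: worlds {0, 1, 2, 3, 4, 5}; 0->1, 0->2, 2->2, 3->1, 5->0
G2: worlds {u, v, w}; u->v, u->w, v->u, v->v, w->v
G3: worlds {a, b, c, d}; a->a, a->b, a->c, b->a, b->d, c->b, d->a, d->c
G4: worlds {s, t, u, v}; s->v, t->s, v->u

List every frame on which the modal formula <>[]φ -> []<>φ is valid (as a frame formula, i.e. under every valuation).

Frame correspondent (Sahlqvist): forall x forall y forall z (Rxy & Rxz -> exists w (Ryw & Rzw)) — i.e. convergence.
G1: fails — R02 and R01 but 2 and 1 have no common successor.
G2: satisfies the condition.
G3: fails — Rab and Rac but b and c have no common successor.
G4: fails — Rvu and Rvu but u and u have no common successor.
Valid on: G2.

G2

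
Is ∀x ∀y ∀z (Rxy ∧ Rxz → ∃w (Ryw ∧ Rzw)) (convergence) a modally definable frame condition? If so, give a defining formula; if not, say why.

Yes: it is convergence, defined by the .2 schema ◇□q → □◇q.
Suppose ◇□q→□◇q is valid. Take Rxy, Rxz and set V(q)={w : Ryw}. Then □q at y so ◇□q at x, so □◇q at x, so ◇q at z, giving w with Rzw and Ryw.

Definable; ◇□q → □◇q defines it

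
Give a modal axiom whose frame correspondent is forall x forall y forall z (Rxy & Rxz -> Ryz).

A defining formula is ◇s → □◇s (the 5 axiom).
Suppose ◇s→□◇s is valid. Take Rxy, Rxz and set V(s)={y}. Then ◇s at x, so □◇s at x, so ◇s at z, so some w with Rzw has s; w=y, i.e. Rzy. By symmetry of the argument, Ryz.

◇s → □◇s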